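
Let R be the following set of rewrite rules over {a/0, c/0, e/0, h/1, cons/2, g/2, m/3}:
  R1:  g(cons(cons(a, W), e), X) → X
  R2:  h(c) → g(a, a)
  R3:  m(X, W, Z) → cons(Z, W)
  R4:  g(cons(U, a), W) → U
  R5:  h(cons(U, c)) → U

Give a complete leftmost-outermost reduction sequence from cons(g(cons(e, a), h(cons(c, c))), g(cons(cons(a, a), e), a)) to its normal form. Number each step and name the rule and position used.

cons(e, a)

1. cons(g(cons(e, a), h(cons(c, c))), g(cons(cons(a, a), e), a))  →  cons(e, g(cons(cons(a, a), e), a))   [R4 at 1]
2. cons(e, g(cons(cons(a, a), e), a))  →  cons(e, a)   [R1 at 2]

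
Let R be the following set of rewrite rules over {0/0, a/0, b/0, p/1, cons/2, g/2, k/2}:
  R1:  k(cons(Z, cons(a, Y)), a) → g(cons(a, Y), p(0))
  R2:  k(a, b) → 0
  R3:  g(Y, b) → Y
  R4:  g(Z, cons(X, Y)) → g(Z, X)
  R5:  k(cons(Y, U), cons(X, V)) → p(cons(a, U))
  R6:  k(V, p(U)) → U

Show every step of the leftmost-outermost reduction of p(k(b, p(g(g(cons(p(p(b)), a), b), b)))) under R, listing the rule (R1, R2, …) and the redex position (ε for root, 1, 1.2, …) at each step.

1. p(k(b, p(g(g(cons(p(p(b)), a), b), b))))  →  p(g(g(cons(p(p(b)), a), b), b))   [R6 at 1]
2. p(g(g(cons(p(p(b)), a), b), b))  →  p(g(cons(p(p(b)), a), b))   [R3 at 1]
3. p(g(cons(p(p(b)), a), b))  →  p(cons(p(p(b)), a))   [R3 at 1]

p(cons(p(p(b)), a))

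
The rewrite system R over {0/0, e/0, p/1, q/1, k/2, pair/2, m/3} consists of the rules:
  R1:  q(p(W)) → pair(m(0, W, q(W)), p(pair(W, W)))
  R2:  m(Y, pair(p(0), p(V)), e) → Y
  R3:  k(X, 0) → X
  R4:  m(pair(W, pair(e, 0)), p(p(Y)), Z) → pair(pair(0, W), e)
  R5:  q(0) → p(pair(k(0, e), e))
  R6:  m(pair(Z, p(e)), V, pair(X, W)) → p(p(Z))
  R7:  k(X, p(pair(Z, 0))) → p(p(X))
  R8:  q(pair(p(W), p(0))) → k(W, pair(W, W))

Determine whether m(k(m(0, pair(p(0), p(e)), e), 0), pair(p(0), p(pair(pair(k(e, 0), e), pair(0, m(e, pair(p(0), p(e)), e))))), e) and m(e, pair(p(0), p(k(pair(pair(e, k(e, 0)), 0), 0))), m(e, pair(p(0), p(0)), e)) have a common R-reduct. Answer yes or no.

Reduce t₁ = m(k(m(0, pair(p(0), p(e)), e), 0), pair(p(0), p(pair(pair(k(e, 0), e), pair(0, m(e, pair(p(0), p(e)), e))))), e):
1. m(k(m(0, pair(p(0), p(e)), e), 0), pair(p(0), p(pair(pair(k(e, 0), e), pair(0, m(e, pair(p(0), p(e)), e))))), e)  →  k(m(0, pair(p(0), p(e)), e), 0)   [R2 at ε]
2. k(m(0, pair(p(0), p(e)), e), 0)  →  m(0, pair(p(0), p(e)), e)   [R3 at ε]
3. m(0, pair(p(0), p(e)), e)  →  0   [R2 at ε]

Reduce t₂ = m(e, pair(p(0), p(k(pair(pair(e, k(e, 0)), 0), 0))), m(e, pair(p(0), p(0)), e)):
1. m(e, pair(p(0), p(k(pair(pair(e, k(e, 0)), 0), 0))), m(e, pair(p(0), p(0)), e))  →  m(e, pair(p(0), p(pair(pair(e, k(e, 0)), 0))), m(e, pair(p(0), p(0)), e))   [R3 at 2.2.1]
2. m(e, pair(p(0), p(pair(pair(e, k(e, 0)), 0))), m(e, pair(p(0), p(0)), e))  →  m(e, pair(p(0), p(pair(pair(e, e), 0))), m(e, pair(p(0), p(0)), e))   [R3 at 2.2.1.1.2]
3. m(e, pair(p(0), p(pair(pair(e, e), 0))), m(e, pair(p(0), p(0)), e))  →  m(e, pair(p(0), p(pair(pair(e, e), 0))), e)   [R2 at 3]
4. m(e, pair(p(0), p(pair(pair(e, e), 0))), e)  →  e   [R2 at ε]

no — NF(t₁) = 0, NF(t₂) = e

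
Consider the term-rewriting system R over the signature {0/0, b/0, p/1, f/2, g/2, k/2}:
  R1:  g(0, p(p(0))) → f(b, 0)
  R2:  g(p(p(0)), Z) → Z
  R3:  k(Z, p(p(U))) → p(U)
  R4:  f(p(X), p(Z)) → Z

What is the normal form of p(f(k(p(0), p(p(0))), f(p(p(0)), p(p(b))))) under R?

1. p(f(k(p(0), p(p(0))), f(p(p(0)), p(p(b)))))  →  p(f(p(0), f(p(p(0)), p(p(b)))))   [R3 at 1.1]
2. p(f(p(0), f(p(p(0)), p(p(b)))))  →  p(f(p(0), p(b)))   [R4 at 1.2]
3. p(f(p(0), p(b)))  →  p(b)   [R4 at 1]

p(b)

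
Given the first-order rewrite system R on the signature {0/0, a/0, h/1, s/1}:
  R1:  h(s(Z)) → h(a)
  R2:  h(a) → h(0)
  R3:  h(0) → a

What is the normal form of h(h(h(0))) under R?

1. h(h(h(0)))  →  h(h(a))   [R3 at 1.1]
2. h(h(a))  →  h(h(0))   [R2 at 1]
3. h(h(0))  →  h(a)   [R3 at 1]
4. h(a)  →  h(0)   [R2 at ε]
5. h(0)  →  a   [R3 at ε]

a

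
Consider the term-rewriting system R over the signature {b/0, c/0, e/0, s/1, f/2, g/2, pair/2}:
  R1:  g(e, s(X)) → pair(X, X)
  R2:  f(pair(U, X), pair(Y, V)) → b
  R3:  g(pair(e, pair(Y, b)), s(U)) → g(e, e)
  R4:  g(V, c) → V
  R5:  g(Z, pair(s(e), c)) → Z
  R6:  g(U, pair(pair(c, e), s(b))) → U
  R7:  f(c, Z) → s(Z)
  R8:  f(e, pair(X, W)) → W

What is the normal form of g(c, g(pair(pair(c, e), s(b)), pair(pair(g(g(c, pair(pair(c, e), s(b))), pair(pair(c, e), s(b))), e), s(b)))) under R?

c

1. g(c, g(pair(pair(c, e), s(b)), pair(pair(g(g(c, pair(pair(c, e), s(b))), pair(pair(c, e), s(b))), e), s(b))))  →  g(c, g(pair(pair(c, e), s(b)), pair(pair(g(c, pair(pair(c, e), s(b))), e), s(b))))   [R6 at 2.2.1.1]
2. g(c, g(pair(pair(c, e), s(b)), pair(pair(g(c, pair(pair(c, e), s(b))), e), s(b))))  →  g(c, g(pair(pair(c, e), s(b)), pair(pair(c, e), s(b))))   [R6 at 2.2.1.1]
3. g(c, g(pair(pair(c, e), s(b)), pair(pair(c, e), s(b))))  →  g(c, pair(pair(c, e), s(b)))   [R6 at 2]
4. g(c, pair(pair(c, e), s(b)))  →  c   [R6 at ε]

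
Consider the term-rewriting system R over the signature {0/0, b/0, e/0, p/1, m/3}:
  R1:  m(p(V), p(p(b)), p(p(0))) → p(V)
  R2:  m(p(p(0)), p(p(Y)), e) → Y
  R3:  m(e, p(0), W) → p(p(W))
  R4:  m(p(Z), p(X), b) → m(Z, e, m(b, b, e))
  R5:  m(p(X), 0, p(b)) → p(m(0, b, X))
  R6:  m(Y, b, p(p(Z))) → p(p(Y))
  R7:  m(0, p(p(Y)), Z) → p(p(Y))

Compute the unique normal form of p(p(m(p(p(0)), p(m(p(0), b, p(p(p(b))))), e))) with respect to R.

1. p(p(m(p(p(0)), p(m(p(0), b, p(p(p(b))))), e)))  →  p(p(m(p(p(0)), p(p(p(p(0)))), e)))   [R6 at 1.1.2.1]
2. p(p(m(p(p(0)), p(p(p(p(0)))), e)))  →  p(p(p(p(0))))   [R2 at 1.1]

p(p(p(p(0))))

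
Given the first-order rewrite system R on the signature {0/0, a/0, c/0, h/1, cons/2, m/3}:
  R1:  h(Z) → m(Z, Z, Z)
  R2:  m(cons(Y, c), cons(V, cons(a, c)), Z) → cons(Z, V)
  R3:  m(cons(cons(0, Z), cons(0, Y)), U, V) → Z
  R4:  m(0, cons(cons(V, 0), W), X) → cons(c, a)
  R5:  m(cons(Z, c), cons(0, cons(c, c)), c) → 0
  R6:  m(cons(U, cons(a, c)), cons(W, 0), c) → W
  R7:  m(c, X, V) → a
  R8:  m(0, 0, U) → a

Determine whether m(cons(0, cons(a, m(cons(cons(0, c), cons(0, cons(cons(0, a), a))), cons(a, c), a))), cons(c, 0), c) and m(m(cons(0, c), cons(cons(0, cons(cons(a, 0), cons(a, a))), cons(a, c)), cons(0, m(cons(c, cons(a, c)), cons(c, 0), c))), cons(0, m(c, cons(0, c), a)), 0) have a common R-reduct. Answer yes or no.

yes — NF(t₁) = c, NF(t₂) = c

Reduce t₁ = m(cons(0, cons(a, m(cons(cons(0, c), cons(0, cons(cons(0, a), a))), cons(a, c), a))), cons(c, 0), c):
1. m(cons(0, cons(a, m(cons(cons(0, c), cons(0, cons(cons(0, a), a))), cons(a, c), a))), cons(c, 0), c)  →  m(cons(0, cons(a, c)), cons(c, 0), c)   [R3 at 1.2.2]
2. m(cons(0, cons(a, c)), cons(c, 0), c)  →  c   [R6 at ε]

Reduce t₂ = m(m(cons(0, c), cons(cons(0, cons(cons(a, 0), cons(a, a))), cons(a, c)), cons(0, m(cons(c, cons(a, c)), cons(c, 0), c))), cons(0, m(c, cons(0, c), a)), 0):
1. m(m(cons(0, c), cons(cons(0, cons(cons(a, 0), cons(a, a))), cons(a, c)), cons(0, m(cons(c, cons(a, c)), cons(c, 0), c))), cons(0, m(c, cons(0, c), a)), 0)  →  m(cons(cons(0, m(cons(c, cons(a, c)), cons(c, 0), c)), cons(0, cons(cons(a, 0), cons(a, a)))), cons(0, m(c, cons(0, c), a)), 0)   [R2 at 1]
2. m(cons(cons(0, m(cons(c, cons(a, c)), cons(c, 0), c)), cons(0, cons(cons(a, 0), cons(a, a)))), cons(0, m(c, cons(0, c), a)), 0)  →  m(cons(c, cons(a, c)), cons(c, 0), c)   [R3 at ε]
3. m(cons(c, cons(a, c)), cons(c, 0), c)  →  c   [R6 at ε]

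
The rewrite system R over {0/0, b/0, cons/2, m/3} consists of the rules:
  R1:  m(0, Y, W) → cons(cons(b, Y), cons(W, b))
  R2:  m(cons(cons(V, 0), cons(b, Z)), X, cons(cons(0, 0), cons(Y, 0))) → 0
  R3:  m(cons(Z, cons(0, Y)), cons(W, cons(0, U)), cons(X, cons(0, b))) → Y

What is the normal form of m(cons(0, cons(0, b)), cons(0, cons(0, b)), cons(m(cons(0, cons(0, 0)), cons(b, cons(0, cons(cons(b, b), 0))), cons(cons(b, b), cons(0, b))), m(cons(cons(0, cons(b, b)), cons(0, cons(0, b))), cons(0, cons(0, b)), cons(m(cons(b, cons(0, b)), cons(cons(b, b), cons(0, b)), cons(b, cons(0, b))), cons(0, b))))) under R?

1. m(cons(0, cons(0, b)), cons(0, cons(0, b)), cons(m(cons(0, cons(0, 0)), cons(b, cons(0, cons(cons(b, b), 0))), cons(cons(b, b), cons(0, b))), m(cons(cons(0, cons(b, b)), cons(0, cons(0, b))), cons(0, cons(0, b)), cons(m(cons(b, cons(0, b)), cons(cons(b, b), cons(0, b)), cons(b, cons(0, b))), cons(0, b)))))  →  m(cons(0, cons(0, b)), cons(0, cons(0, b)), cons(0, m(cons(cons(0, cons(b, b)), cons(0, cons(0, b))), cons(0, cons(0, b)), cons(m(cons(b, cons(0, b)), cons(cons(b, b), cons(0, b)), cons(b, cons(0, b))), cons(0, b)))))   [R3 at 3.1]
2. m(cons(0, cons(0, b)), cons(0, cons(0, b)), cons(0, m(cons(cons(0, cons(b, b)), cons(0, cons(0, b))), cons(0, cons(0, b)), cons(m(cons(b, cons(0, b)), cons(cons(b, b), cons(0, b)), cons(b, cons(0, b))), cons(0, b)))))  →  m(cons(0, cons(0, b)), cons(0, cons(0, b)), cons(0, cons(0, b)))   [R3 at 3.2]
3. m(cons(0, cons(0, b)), cons(0, cons(0, b)), cons(0, cons(0, b)))  →  b   [R3 at ε]

b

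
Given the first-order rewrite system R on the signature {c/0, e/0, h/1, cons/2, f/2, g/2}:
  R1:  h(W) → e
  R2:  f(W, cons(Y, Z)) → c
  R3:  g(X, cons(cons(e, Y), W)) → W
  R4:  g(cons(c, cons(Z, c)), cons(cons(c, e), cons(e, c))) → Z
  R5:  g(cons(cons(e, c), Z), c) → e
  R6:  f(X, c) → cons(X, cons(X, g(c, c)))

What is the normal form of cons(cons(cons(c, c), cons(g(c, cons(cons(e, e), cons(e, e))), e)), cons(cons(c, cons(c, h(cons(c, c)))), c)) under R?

cons(cons(cons(c, c), cons(cons(e, e), e)), cons(cons(c, cons(c, e)), c))

1. cons(cons(cons(c, c), cons(g(c, cons(cons(e, e), cons(e, e))), e)), cons(cons(c, cons(c, h(cons(c, c)))), c))  →  cons(cons(cons(c, c), cons(cons(e, e), e)), cons(cons(c, cons(c, h(cons(c, c)))), c))   [R3 at 1.2.1]
2. cons(cons(cons(c, c), cons(cons(e, e), e)), cons(cons(c, cons(c, h(cons(c, c)))), c))  →  cons(cons(cons(c, c), cons(cons(e, e), e)), cons(cons(c, cons(c, e)), c))   [R1 at 2.1.2.2]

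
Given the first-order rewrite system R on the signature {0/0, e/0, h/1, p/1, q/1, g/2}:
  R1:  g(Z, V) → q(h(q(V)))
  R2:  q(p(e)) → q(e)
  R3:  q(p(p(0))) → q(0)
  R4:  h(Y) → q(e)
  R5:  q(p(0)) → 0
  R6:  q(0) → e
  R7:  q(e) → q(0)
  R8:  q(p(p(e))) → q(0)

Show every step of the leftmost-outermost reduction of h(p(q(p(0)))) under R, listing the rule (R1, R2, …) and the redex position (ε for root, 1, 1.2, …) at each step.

1. h(p(q(p(0))))  →  q(e)   [R4 at ε]
2. q(e)  →  q(0)   [R7 at ε]
3. q(0)  →  e   [R6 at ε]

e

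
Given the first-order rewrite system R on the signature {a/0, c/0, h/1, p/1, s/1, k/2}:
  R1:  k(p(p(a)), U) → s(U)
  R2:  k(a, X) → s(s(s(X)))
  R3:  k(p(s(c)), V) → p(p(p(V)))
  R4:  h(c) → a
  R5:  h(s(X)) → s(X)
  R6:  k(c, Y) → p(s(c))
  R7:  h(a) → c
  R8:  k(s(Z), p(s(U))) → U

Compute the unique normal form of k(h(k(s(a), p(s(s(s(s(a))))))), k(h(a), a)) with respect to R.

c

1. k(h(k(s(a), p(s(s(s(s(a))))))), k(h(a), a))  →  k(h(s(s(s(a)))), k(h(a), a))   [R8 at 1.1]
2. k(h(s(s(s(a)))), k(h(a), a))  →  k(s(s(s(a))), k(h(a), a))   [R5 at 1]
3. k(s(s(s(a))), k(h(a), a))  →  k(s(s(s(a))), k(c, a))   [R7 at 2.1]
4. k(s(s(s(a))), k(c, a))  →  k(s(s(s(a))), p(s(c)))   [R6 at 2]
5. k(s(s(s(a))), p(s(c)))  →  c   [R8 at ε]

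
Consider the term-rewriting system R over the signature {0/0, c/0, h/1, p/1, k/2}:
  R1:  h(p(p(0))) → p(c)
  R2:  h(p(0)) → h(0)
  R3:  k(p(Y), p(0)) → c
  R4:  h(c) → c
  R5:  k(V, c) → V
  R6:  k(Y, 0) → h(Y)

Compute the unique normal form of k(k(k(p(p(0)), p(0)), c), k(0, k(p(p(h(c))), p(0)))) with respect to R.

1. k(k(k(p(p(0)), p(0)), c), k(0, k(p(p(h(c))), p(0))))  →  k(k(p(p(0)), p(0)), k(0, k(p(p(h(c))), p(0))))   [R5 at 1]
2. k(k(p(p(0)), p(0)), k(0, k(p(p(h(c))), p(0))))  →  k(c, k(0, k(p(p(h(c))), p(0))))   [R3 at 1]
3. k(c, k(0, k(p(p(h(c))), p(0))))  →  k(c, k(0, c))   [R3 at 2.2]
4. k(c, k(0, c))  →  k(c, 0)   [R5 at 2]
5. k(c, 0)  →  h(c)   [R6 at ε]
6. h(c)  →  c   [R4 at ε]

c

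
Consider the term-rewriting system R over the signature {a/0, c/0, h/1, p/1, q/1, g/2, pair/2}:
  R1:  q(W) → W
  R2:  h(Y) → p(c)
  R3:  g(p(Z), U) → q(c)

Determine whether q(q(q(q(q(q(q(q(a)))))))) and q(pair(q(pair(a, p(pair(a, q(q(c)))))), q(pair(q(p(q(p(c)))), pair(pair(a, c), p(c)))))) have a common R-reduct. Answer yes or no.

no — NF(t₁) = a, NF(t₂) = pair(pair(a, p(pair(a, c))), pair(p(p(c)), pair(pair(a, c), p(c))))

Reduce t₁ = q(q(q(q(q(q(q(q(a)))))))):
1. q(q(q(q(q(q(q(q(a))))))))  →  q(q(q(q(q(q(q(a)))))))   [R1 at ε]
2. q(q(q(q(q(q(q(a)))))))  →  q(q(q(q(q(q(a))))))   [R1 at ε]
3. q(q(q(q(q(q(a))))))  →  q(q(q(q(q(a)))))   [R1 at ε]
4. q(q(q(q(q(a)))))  →  q(q(q(q(a))))   [R1 at ε]
5. q(q(q(q(a))))  →  q(q(q(a)))   [R1 at ε]
6. q(q(q(a)))  →  q(q(a))   [R1 at ε]
7. q(q(a))  →  q(a)   [R1 at ε]
8. q(a)  →  a   [R1 at ε]

Reduce t₂ = q(pair(q(pair(a, p(pair(a, q(q(c)))))), q(pair(q(p(q(p(c)))), pair(pair(a, c), p(c)))))):
1. q(pair(q(pair(a, p(pair(a, q(q(c)))))), q(pair(q(p(q(p(c)))), pair(pair(a, c), p(c))))))  →  pair(q(pair(a, p(pair(a, q(q(c)))))), q(pair(q(p(q(p(c)))), pair(pair(a, c), p(c)))))   [R1 at ε]
2. pair(q(pair(a, p(pair(a, q(q(c)))))), q(pair(q(p(q(p(c)))), pair(pair(a, c), p(c)))))  →  pair(pair(a, p(pair(a, q(q(c))))), q(pair(q(p(q(p(c)))), pair(pair(a, c), p(c)))))   [R1 at 1]
3. pair(pair(a, p(pair(a, q(q(c))))), q(pair(q(p(q(p(c)))), pair(pair(a, c), p(c)))))  →  pair(pair(a, p(pair(a, q(c)))), q(pair(q(p(q(p(c)))), pair(pair(a, c), p(c)))))   [R1 at 1.2.1.2]
4. pair(pair(a, p(pair(a, q(c)))), q(pair(q(p(q(p(c)))), pair(pair(a, c), p(c)))))  →  pair(pair(a, p(pair(a, c))), q(pair(q(p(q(p(c)))), pair(pair(a, c), p(c)))))   [R1 at 1.2.1.2]
5. pair(pair(a, p(pair(a, c))), q(pair(q(p(q(p(c)))), pair(pair(a, c), p(c)))))  →  pair(pair(a, p(pair(a, c))), pair(q(p(q(p(c)))), pair(pair(a, c), p(c))))   [R1 at 2]
6. pair(pair(a, p(pair(a, c))), pair(q(p(q(p(c)))), pair(pair(a, c), p(c))))  →  pair(pair(a, p(pair(a, c))), pair(p(q(p(c))), pair(pair(a, c), p(c))))   [R1 at 2.1]
7. pair(pair(a, p(pair(a, c))), pair(p(q(p(c))), pair(pair(a, c), p(c))))  →  pair(pair(a, p(pair(a, c))), pair(p(p(c)), pair(pair(a, c), p(c))))   [R1 at 2.1.1]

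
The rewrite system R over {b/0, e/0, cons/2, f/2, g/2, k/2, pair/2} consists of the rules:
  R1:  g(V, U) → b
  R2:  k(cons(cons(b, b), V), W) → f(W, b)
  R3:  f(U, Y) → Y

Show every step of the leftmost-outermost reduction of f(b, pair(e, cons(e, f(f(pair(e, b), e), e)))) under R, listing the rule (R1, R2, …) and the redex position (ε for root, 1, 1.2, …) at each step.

1. f(b, pair(e, cons(e, f(f(pair(e, b), e), e))))  →  pair(e, cons(e, f(f(pair(e, b), e), e)))   [R3 at ε]
2. pair(e, cons(e, f(f(pair(e, b), e), e)))  →  pair(e, cons(e, e))   [R3 at 2.2]

pair(e, cons(e, e))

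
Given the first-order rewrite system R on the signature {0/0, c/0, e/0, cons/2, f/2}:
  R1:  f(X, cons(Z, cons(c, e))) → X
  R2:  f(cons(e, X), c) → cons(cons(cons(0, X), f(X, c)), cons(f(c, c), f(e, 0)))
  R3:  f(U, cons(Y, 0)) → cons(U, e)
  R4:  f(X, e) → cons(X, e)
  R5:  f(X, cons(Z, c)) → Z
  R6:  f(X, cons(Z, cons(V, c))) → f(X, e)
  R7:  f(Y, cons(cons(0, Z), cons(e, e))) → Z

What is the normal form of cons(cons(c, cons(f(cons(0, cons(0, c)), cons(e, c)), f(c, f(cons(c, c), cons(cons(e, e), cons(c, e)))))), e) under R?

cons(cons(c, cons(e, c)), e)

1. cons(cons(c, cons(f(cons(0, cons(0, c)), cons(e, c)), f(c, f(cons(c, c), cons(cons(e, e), cons(c, e)))))), e)  →  cons(cons(c, cons(e, f(c, f(cons(c, c), cons(cons(e, e), cons(c, e)))))), e)   [R5 at 1.2.1]
2. cons(cons(c, cons(e, f(c, f(cons(c, c), cons(cons(e, e), cons(c, e)))))), e)  →  cons(cons(c, cons(e, f(c, cons(c, c)))), e)   [R1 at 1.2.2.2]
3. cons(cons(c, cons(e, f(c, cons(c, c)))), e)  →  cons(cons(c, cons(e, c)), e)   [R5 at 1.2.2]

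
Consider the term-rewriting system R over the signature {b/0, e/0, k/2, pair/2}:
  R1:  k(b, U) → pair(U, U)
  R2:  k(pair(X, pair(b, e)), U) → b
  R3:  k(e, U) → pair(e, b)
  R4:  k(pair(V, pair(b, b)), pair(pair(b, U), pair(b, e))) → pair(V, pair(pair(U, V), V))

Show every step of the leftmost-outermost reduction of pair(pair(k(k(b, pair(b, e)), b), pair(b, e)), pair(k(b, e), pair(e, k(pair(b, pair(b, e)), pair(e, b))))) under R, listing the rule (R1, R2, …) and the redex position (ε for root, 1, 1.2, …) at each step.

pair(pair(b, pair(b, e)), pair(pair(e, e), pair(e, b)))

1. pair(pair(k(k(b, pair(b, e)), b), pair(b, e)), pair(k(b, e), pair(e, k(pair(b, pair(b, e)), pair(e, b)))))  →  pair(pair(k(pair(pair(b, e), pair(b, e)), b), pair(b, e)), pair(k(b, e), pair(e, k(pair(b, pair(b, e)), pair(e, b)))))   [R1 at 1.1.1]
2. pair(pair(k(pair(pair(b, e), pair(b, e)), b), pair(b, e)), pair(k(b, e), pair(e, k(pair(b, pair(b, e)), pair(e, b)))))  →  pair(pair(b, pair(b, e)), pair(k(b, e), pair(e, k(pair(b, pair(b, e)), pair(e, b)))))   [R2 at 1.1]
3. pair(pair(b, pair(b, e)), pair(k(b, e), pair(e, k(pair(b, pair(b, e)), pair(e, b)))))  →  pair(pair(b, pair(b, e)), pair(pair(e, e), pair(e, k(pair(b, pair(b, e)), pair(e, b)))))   [R1 at 2.1]
4. pair(pair(b, pair(b, e)), pair(pair(e, e), pair(e, k(pair(b, pair(b, e)), pair(e, b)))))  →  pair(pair(b, pair(b, e)), pair(pair(e, e), pair(e, b)))   [R2 at 2.2.2]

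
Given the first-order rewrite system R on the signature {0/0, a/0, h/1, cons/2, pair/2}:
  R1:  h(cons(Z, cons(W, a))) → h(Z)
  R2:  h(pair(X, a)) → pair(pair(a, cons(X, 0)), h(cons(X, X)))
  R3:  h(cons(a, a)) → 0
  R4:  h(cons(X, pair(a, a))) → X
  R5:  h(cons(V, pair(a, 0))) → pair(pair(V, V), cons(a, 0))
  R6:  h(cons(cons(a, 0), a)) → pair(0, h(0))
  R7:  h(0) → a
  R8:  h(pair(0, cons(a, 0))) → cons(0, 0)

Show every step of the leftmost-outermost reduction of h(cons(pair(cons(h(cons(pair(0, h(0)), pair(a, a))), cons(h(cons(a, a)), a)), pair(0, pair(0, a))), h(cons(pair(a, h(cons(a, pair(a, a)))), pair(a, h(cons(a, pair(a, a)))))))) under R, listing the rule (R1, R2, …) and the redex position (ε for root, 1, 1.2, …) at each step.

1. h(cons(pair(cons(h(cons(pair(0, h(0)), pair(a, a))), cons(h(cons(a, a)), a)), pair(0, pair(0, a))), h(cons(pair(a, h(cons(a, pair(a, a)))), pair(a, h(cons(a, pair(a, a))))))))  →  h(cons(pair(cons(pair(0, h(0)), cons(h(cons(a, a)), a)), pair(0, pair(0, a))), h(cons(pair(a, h(cons(a, pair(a, a)))), pair(a, h(cons(a, pair(a, a))))))))   [R4 at 1.1.1.1]
2. h(cons(pair(cons(pair(0, h(0)), cons(h(cons(a, a)), a)), pair(0, pair(0, a))), h(cons(pair(a, h(cons(a, pair(a, a)))), pair(a, h(cons(a, pair(a, a))))))))  →  h(cons(pair(cons(pair(0, a), cons(h(cons(a, a)), a)), pair(0, pair(0, a))), h(cons(pair(a, h(cons(a, pair(a, a)))), pair(a, h(cons(a, pair(a, a))))))))   [R7 at 1.1.1.1.2]
3. h(cons(pair(cons(pair(0, a), cons(h(cons(a, a)), a)), pair(0, pair(0, a))), h(cons(pair(a, h(cons(a, pair(a, a)))), pair(a, h(cons(a, pair(a, a))))))))  →  h(cons(pair(cons(pair(0, a), cons(0, a)), pair(0, pair(0, a))), h(cons(pair(a, h(cons(a, pair(a, a)))), pair(a, h(cons(a, pair(a, a))))))))   [R3 at 1.1.1.2.1]
4. h(cons(pair(cons(pair(0, a), cons(0, a)), pair(0, pair(0, a))), h(cons(pair(a, h(cons(a, pair(a, a)))), pair(a, h(cons(a, pair(a, a))))))))  →  h(cons(pair(cons(pair(0, a), cons(0, a)), pair(0, pair(0, a))), h(cons(pair(a, a), pair(a, h(cons(a, pair(a, a))))))))   [R4 at 1.2.1.1.2]
5. h(cons(pair(cons(pair(0, a), cons(0, a)), pair(0, pair(0, a))), h(cons(pair(a, a), pair(a, h(cons(a, pair(a, a))))))))  →  h(cons(pair(cons(pair(0, a), cons(0, a)), pair(0, pair(0, a))), h(cons(pair(a, a), pair(a, a)))))   [R4 at 1.2.1.2.2]
6. h(cons(pair(cons(pair(0, a), cons(0, a)), pair(0, pair(0, a))), h(cons(pair(a, a), pair(a, a)))))  →  h(cons(pair(cons(pair(0, a), cons(0, a)), pair(0, pair(0, a))), pair(a, a)))   [R4 at 1.2]
7. h(cons(pair(cons(pair(0, a), cons(0, a)), pair(0, pair(0, a))), pair(a, a)))  →  pair(cons(pair(0, a), cons(0, a)), pair(0, pair(0, a)))   [R4 at ε]

pair(cons(pair(0, a), cons(0, a)), pair(0, pair(0, a)))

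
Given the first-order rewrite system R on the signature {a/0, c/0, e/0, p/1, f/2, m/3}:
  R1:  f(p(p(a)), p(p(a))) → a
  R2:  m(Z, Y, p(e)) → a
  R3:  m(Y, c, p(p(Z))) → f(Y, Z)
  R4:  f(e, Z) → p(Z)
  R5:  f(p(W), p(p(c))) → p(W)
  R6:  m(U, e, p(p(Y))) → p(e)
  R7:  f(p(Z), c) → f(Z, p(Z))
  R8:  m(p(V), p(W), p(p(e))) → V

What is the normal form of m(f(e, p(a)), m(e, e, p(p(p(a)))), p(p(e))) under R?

1. m(f(e, p(a)), m(e, e, p(p(p(a)))), p(p(e)))  →  m(p(p(a)), m(e, e, p(p(p(a)))), p(p(e)))   [R4 at 1]
2. m(p(p(a)), m(e, e, p(p(p(a)))), p(p(e)))  →  m(p(p(a)), p(e), p(p(e)))   [R6 at 2]
3. m(p(p(a)), p(e), p(p(e)))  →  p(a)   [R8 at ε]

p(a)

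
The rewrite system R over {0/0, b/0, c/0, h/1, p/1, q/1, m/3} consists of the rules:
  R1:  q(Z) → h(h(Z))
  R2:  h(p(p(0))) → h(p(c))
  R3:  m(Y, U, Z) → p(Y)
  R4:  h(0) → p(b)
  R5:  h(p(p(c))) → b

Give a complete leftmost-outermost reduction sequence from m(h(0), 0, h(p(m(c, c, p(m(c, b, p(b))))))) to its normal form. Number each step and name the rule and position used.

p(p(b))

1. m(h(0), 0, h(p(m(c, c, p(m(c, b, p(b)))))))  →  p(h(0))   [R3 at ε]
2. p(h(0))  →  p(p(b))   [R4 at 1]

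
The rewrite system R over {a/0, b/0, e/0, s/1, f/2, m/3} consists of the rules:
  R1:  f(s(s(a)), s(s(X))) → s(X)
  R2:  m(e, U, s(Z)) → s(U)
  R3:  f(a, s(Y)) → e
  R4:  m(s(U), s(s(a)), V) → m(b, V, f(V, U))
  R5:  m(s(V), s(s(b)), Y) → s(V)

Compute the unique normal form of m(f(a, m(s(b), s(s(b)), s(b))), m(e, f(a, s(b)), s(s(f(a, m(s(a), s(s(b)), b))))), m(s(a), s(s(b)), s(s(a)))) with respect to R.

1. m(f(a, m(s(b), s(s(b)), s(b))), m(e, f(a, s(b)), s(s(f(a, m(s(a), s(s(b)), b))))), m(s(a), s(s(b)), s(s(a))))  →  m(f(a, s(b)), m(e, f(a, s(b)), s(s(f(a, m(s(a), s(s(b)), b))))), m(s(a), s(s(b)), s(s(a))))   [R5 at 1.2]
2. m(f(a, s(b)), m(e, f(a, s(b)), s(s(f(a, m(s(a), s(s(b)), b))))), m(s(a), s(s(b)), s(s(a))))  →  m(e, m(e, f(a, s(b)), s(s(f(a, m(s(a), s(s(b)), b))))), m(s(a), s(s(b)), s(s(a))))   [R3 at 1]
3. m(e, m(e, f(a, s(b)), s(s(f(a, m(s(a), s(s(b)), b))))), m(s(a), s(s(b)), s(s(a))))  →  m(e, s(f(a, s(b))), m(s(a), s(s(b)), s(s(a))))   [R2 at 2]
4. m(e, s(f(a, s(b))), m(s(a), s(s(b)), s(s(a))))  →  m(e, s(e), m(s(a), s(s(b)), s(s(a))))   [R3 at 2.1]
5. m(e, s(e), m(s(a), s(s(b)), s(s(a))))  →  m(e, s(e), s(a))   [R5 at 3]
6. m(e, s(e), s(a))  →  s(s(e))   [R2 at ε]

s(s(e))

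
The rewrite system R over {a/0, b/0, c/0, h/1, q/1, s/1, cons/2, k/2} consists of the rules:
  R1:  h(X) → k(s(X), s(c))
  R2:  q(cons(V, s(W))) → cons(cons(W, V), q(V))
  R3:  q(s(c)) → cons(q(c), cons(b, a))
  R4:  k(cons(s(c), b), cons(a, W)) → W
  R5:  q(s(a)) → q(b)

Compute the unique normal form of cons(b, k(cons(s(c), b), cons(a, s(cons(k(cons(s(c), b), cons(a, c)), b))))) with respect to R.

cons(b, s(cons(c, b)))

1. cons(b, k(cons(s(c), b), cons(a, s(cons(k(cons(s(c), b), cons(a, c)), b)))))  →  cons(b, s(cons(k(cons(s(c), b), cons(a, c)), b)))   [R4 at 2]
2. cons(b, s(cons(k(cons(s(c), b), cons(a, c)), b)))  →  cons(b, s(cons(c, b)))   [R4 at 2.1.1]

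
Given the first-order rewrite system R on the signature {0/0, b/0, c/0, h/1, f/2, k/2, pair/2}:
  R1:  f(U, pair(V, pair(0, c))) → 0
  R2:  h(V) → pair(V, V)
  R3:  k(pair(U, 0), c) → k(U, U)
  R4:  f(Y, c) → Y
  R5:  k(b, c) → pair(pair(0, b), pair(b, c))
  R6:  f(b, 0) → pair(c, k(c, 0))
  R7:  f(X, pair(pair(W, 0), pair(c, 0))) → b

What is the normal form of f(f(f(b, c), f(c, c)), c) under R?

1. f(f(f(b, c), f(c, c)), c)  →  f(f(b, c), f(c, c))   [R4 at ε]
2. f(f(b, c), f(c, c))  →  f(b, f(c, c))   [R4 at 1]
3. f(b, f(c, c))  →  f(b, c)   [R4 at 2]
4. f(b, c)  →  b   [R4 at ε]

b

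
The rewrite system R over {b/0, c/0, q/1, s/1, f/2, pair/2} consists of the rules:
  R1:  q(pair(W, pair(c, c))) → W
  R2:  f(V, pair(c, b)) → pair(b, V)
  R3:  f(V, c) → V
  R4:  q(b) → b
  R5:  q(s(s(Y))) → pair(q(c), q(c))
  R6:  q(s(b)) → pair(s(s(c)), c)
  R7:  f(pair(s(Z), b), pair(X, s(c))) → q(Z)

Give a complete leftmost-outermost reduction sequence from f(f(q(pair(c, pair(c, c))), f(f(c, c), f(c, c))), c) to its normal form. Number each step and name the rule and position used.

c

1. f(f(q(pair(c, pair(c, c))), f(f(c, c), f(c, c))), c)  →  f(q(pair(c, pair(c, c))), f(f(c, c), f(c, c)))   [R3 at ε]
2. f(q(pair(c, pair(c, c))), f(f(c, c), f(c, c)))  →  f(c, f(f(c, c), f(c, c)))   [R1 at 1]
3. f(c, f(f(c, c), f(c, c)))  →  f(c, f(c, f(c, c)))   [R3 at 2.1]
4. f(c, f(c, f(c, c)))  →  f(c, f(c, c))   [R3 at 2.2]
5. f(c, f(c, c))  →  f(c, c)   [R3 at 2]
6. f(c, c)  →  c   [R3 at ε]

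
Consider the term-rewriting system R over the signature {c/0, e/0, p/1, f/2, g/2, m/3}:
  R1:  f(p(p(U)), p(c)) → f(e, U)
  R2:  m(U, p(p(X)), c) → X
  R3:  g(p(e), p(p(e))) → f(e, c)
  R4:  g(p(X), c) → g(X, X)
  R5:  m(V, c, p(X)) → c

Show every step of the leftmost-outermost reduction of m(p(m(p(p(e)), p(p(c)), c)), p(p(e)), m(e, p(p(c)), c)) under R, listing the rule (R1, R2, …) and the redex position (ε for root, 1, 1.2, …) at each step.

1. m(p(m(p(p(e)), p(p(c)), c)), p(p(e)), m(e, p(p(c)), c))  →  m(p(c), p(p(e)), m(e, p(p(c)), c))   [R2 at 1.1]
2. m(p(c), p(p(e)), m(e, p(p(c)), c))  →  m(p(c), p(p(e)), c)   [R2 at 3]
3. m(p(c), p(p(e)), c)  →  e   [R2 at ε]

e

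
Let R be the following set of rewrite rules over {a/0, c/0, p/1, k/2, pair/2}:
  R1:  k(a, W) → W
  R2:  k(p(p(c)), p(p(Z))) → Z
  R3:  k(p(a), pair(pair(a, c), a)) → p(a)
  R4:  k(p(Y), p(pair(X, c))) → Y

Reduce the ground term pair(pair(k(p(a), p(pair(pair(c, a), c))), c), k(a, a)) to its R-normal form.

pair(pair(a, c), a)

1. pair(pair(k(p(a), p(pair(pair(c, a), c))), c), k(a, a))  →  pair(pair(a, c), k(a, a))   [R4 at 1.1]
2. pair(pair(a, c), k(a, a))  →  pair(pair(a, c), a)   [R1 at 2]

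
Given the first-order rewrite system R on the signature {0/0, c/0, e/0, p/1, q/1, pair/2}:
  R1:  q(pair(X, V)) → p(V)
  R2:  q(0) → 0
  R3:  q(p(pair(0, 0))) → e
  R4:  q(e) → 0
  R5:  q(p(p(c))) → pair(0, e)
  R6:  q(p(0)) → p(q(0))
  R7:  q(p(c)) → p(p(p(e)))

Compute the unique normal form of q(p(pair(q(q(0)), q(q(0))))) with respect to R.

e

1. q(p(pair(q(q(0)), q(q(0)))))  →  q(p(pair(q(0), q(q(0)))))   [R2 at 1.1.1.1]
2. q(p(pair(q(0), q(q(0)))))  →  q(p(pair(0, q(q(0)))))   [R2 at 1.1.1]
3. q(p(pair(0, q(q(0)))))  →  q(p(pair(0, q(0))))   [R2 at 1.1.2.1]
4. q(p(pair(0, q(0))))  →  q(p(pair(0, 0)))   [R2 at 1.1.2]
5. q(p(pair(0, 0)))  →  e   [R3 at ε]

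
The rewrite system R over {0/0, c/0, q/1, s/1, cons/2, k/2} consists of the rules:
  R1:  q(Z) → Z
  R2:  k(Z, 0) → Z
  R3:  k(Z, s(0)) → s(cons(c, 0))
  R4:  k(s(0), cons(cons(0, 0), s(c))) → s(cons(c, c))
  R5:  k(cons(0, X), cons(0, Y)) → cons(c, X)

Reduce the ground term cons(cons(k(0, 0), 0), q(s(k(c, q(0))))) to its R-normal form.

cons(cons(0, 0), s(c))

1. cons(cons(k(0, 0), 0), q(s(k(c, q(0)))))  →  cons(cons(0, 0), q(s(k(c, q(0)))))   [R2 at 1.1]
2. cons(cons(0, 0), q(s(k(c, q(0)))))  →  cons(cons(0, 0), s(k(c, q(0))))   [R1 at 2]
3. cons(cons(0, 0), s(k(c, q(0))))  →  cons(cons(0, 0), s(k(c, 0)))   [R1 at 2.1.2]
4. cons(cons(0, 0), s(k(c, 0)))  →  cons(cons(0, 0), s(c))   [R2 at 2.1]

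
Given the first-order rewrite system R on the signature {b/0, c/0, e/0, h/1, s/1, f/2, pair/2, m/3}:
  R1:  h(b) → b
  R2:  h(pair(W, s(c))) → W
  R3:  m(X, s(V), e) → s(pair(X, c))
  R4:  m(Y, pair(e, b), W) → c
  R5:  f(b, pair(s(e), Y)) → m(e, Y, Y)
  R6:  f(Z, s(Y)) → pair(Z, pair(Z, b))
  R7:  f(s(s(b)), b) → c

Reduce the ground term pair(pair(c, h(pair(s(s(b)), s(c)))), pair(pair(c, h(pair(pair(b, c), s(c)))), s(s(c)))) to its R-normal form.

1. pair(pair(c, h(pair(s(s(b)), s(c)))), pair(pair(c, h(pair(pair(b, c), s(c)))), s(s(c))))  →  pair(pair(c, s(s(b))), pair(pair(c, h(pair(pair(b, c), s(c)))), s(s(c))))   [R2 at 1.2]
2. pair(pair(c, s(s(b))), pair(pair(c, h(pair(pair(b, c), s(c)))), s(s(c))))  →  pair(pair(c, s(s(b))), pair(pair(c, pair(b, c)), s(s(c))))   [R2 at 2.1.2]

pair(pair(c, s(s(b))), pair(pair(c, pair(b, c)), s(s(c))))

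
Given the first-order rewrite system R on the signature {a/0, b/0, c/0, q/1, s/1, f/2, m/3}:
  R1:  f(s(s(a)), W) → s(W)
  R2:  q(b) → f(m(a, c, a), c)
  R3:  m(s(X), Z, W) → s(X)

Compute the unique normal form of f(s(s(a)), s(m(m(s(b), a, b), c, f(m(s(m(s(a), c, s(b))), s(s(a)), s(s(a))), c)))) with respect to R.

1. f(s(s(a)), s(m(m(s(b), a, b), c, f(m(s(m(s(a), c, s(b))), s(s(a)), s(s(a))), c))))  →  s(s(m(m(s(b), a, b), c, f(m(s(m(s(a), c, s(b))), s(s(a)), s(s(a))), c))))   [R1 at ε]
2. s(s(m(m(s(b), a, b), c, f(m(s(m(s(a), c, s(b))), s(s(a)), s(s(a))), c))))  →  s(s(m(s(b), c, f(m(s(m(s(a), c, s(b))), s(s(a)), s(s(a))), c))))   [R3 at 1.1.1]
3. s(s(m(s(b), c, f(m(s(m(s(a), c, s(b))), s(s(a)), s(s(a))), c))))  →  s(s(s(b)))   [R3 at 1.1]

s(s(s(b)))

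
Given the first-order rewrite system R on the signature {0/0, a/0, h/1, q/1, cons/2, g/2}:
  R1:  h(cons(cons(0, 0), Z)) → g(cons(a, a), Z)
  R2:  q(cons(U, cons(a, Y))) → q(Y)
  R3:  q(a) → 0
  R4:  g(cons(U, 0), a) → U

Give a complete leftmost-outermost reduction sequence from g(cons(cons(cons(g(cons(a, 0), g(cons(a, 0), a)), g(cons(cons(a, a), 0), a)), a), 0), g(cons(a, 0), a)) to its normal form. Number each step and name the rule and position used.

cons(cons(a, cons(a, a)), a)

1. g(cons(cons(cons(g(cons(a, 0), g(cons(a, 0), a)), g(cons(cons(a, a), 0), a)), a), 0), g(cons(a, 0), a))  →  g(cons(cons(cons(g(cons(a, 0), a), g(cons(cons(a, a), 0), a)), a), 0), g(cons(a, 0), a))   [R4 at 1.1.1.1.2]
2. g(cons(cons(cons(g(cons(a, 0), a), g(cons(cons(a, a), 0), a)), a), 0), g(cons(a, 0), a))  →  g(cons(cons(cons(a, g(cons(cons(a, a), 0), a)), a), 0), g(cons(a, 0), a))   [R4 at 1.1.1.1]
3. g(cons(cons(cons(a, g(cons(cons(a, a), 0), a)), a), 0), g(cons(a, 0), a))  →  g(cons(cons(cons(a, cons(a, a)), a), 0), g(cons(a, 0), a))   [R4 at 1.1.1.2]
4. g(cons(cons(cons(a, cons(a, a)), a), 0), g(cons(a, 0), a))  →  g(cons(cons(cons(a, cons(a, a)), a), 0), a)   [R4 at 2]
5. g(cons(cons(cons(a, cons(a, a)), a), 0), a)  →  cons(cons(a, cons(a, a)), a)   [R4 at ε]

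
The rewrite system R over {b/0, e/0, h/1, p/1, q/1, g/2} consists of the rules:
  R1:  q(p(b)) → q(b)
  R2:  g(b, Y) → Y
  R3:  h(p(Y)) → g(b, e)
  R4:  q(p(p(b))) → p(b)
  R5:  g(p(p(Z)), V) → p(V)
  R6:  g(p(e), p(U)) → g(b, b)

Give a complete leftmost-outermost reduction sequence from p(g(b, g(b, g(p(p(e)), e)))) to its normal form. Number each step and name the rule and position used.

1. p(g(b, g(b, g(p(p(e)), e))))  →  p(g(b, g(p(p(e)), e)))   [R2 at 1]
2. p(g(b, g(p(p(e)), e)))  →  p(g(p(p(e)), e))   [R2 at 1]
3. p(g(p(p(e)), e))  →  p(p(e))   [R5 at 1]

p(p(e))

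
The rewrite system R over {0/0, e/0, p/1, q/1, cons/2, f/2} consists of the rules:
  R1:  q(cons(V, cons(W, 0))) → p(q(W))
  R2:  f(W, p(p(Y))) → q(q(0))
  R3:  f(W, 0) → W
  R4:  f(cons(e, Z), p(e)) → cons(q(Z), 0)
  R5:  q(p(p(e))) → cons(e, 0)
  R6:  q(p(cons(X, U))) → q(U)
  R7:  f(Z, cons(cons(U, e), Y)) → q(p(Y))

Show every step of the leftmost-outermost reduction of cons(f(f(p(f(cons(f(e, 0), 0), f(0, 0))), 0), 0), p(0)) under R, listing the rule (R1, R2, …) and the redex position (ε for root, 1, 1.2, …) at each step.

1. cons(f(f(p(f(cons(f(e, 0), 0), f(0, 0))), 0), 0), p(0))  →  cons(f(p(f(cons(f(e, 0), 0), f(0, 0))), 0), p(0))   [R3 at 1]
2. cons(f(p(f(cons(f(e, 0), 0), f(0, 0))), 0), p(0))  →  cons(p(f(cons(f(e, 0), 0), f(0, 0))), p(0))   [R3 at 1]
3. cons(p(f(cons(f(e, 0), 0), f(0, 0))), p(0))  →  cons(p(f(cons(e, 0), f(0, 0))), p(0))   [R3 at 1.1.1.1]
4. cons(p(f(cons(e, 0), f(0, 0))), p(0))  →  cons(p(f(cons(e, 0), 0)), p(0))   [R3 at 1.1.2]
5. cons(p(f(cons(e, 0), 0)), p(0))  →  cons(p(cons(e, 0)), p(0))   [R3 at 1.1]

cons(p(cons(e, 0)), p(0))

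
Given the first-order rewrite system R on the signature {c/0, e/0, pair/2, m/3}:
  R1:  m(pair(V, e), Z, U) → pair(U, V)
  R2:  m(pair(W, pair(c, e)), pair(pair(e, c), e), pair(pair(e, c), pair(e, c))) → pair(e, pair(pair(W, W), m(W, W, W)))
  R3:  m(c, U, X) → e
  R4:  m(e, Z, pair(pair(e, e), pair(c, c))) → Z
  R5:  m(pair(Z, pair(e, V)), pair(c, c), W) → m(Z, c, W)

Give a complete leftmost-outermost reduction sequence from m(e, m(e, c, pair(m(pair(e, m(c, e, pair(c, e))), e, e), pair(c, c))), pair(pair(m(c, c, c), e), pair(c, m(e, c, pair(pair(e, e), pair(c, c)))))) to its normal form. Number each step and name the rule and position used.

c

1. m(e, m(e, c, pair(m(pair(e, m(c, e, pair(c, e))), e, e), pair(c, c))), pair(pair(m(c, c, c), e), pair(c, m(e, c, pair(pair(e, e), pair(c, c))))))  →  m(e, m(e, c, pair(m(pair(e, e), e, e), pair(c, c))), pair(pair(m(c, c, c), e), pair(c, m(e, c, pair(pair(e, e), pair(c, c))))))   [R3 at 2.3.1.1.2]
2. m(e, m(e, c, pair(m(pair(e, e), e, e), pair(c, c))), pair(pair(m(c, c, c), e), pair(c, m(e, c, pair(pair(e, e), pair(c, c))))))  →  m(e, m(e, c, pair(pair(e, e), pair(c, c))), pair(pair(m(c, c, c), e), pair(c, m(e, c, pair(pair(e, e), pair(c, c))))))   [R1 at 2.3.1]
3. m(e, m(e, c, pair(pair(e, e), pair(c, c))), pair(pair(m(c, c, c), e), pair(c, m(e, c, pair(pair(e, e), pair(c, c))))))  →  m(e, c, pair(pair(m(c, c, c), e), pair(c, m(e, c, pair(pair(e, e), pair(c, c))))))   [R4 at 2]
4. m(e, c, pair(pair(m(c, c, c), e), pair(c, m(e, c, pair(pair(e, e), pair(c, c))))))  →  m(e, c, pair(pair(e, e), pair(c, m(e, c, pair(pair(e, e), pair(c, c))))))   [R3 at 3.1.1]
5. m(e, c, pair(pair(e, e), pair(c, m(e, c, pair(pair(e, e), pair(c, c))))))  →  m(e, c, pair(pair(e, e), pair(c, c)))   [R4 at 3.2.2]
6. m(e, c, pair(pair(e, e), pair(c, c)))  →  c   [R4 at ε]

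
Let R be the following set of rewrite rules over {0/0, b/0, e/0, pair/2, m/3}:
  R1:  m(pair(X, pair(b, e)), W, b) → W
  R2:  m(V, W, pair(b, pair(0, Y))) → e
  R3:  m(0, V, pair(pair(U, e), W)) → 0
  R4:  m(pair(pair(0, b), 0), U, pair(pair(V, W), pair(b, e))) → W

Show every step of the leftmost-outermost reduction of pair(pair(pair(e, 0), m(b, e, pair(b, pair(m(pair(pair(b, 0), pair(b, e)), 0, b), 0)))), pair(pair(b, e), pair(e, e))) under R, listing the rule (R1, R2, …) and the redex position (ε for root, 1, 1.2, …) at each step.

1. pair(pair(pair(e, 0), m(b, e, pair(b, pair(m(pair(pair(b, 0), pair(b, e)), 0, b), 0)))), pair(pair(b, e), pair(e, e)))  →  pair(pair(pair(e, 0), m(b, e, pair(b, pair(0, 0)))), pair(pair(b, e), pair(e, e)))   [R1 at 1.2.3.2.1]
2. pair(pair(pair(e, 0), m(b, e, pair(b, pair(0, 0)))), pair(pair(b, e), pair(e, e)))  →  pair(pair(pair(e, 0), e), pair(pair(b, e), pair(e, e)))   [R2 at 1.2]

pair(pair(pair(e, 0), e), pair(pair(b, e), pair(e, e)))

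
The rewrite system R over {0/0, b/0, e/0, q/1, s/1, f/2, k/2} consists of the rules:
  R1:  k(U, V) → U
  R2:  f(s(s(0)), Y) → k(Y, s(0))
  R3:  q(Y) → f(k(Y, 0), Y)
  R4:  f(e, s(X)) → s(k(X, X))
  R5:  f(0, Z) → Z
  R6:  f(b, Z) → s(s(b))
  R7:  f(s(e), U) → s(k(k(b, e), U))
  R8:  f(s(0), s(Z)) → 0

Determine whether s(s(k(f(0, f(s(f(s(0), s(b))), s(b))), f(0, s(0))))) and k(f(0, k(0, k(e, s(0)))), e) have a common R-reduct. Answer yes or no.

Reduce t₁ = s(s(k(f(0, f(s(f(s(0), s(b))), s(b))), f(0, s(0))))):
1. s(s(k(f(0, f(s(f(s(0), s(b))), s(b))), f(0, s(0)))))  →  s(s(f(0, f(s(f(s(0), s(b))), s(b)))))   [R1 at 1.1]
2. s(s(f(0, f(s(f(s(0), s(b))), s(b)))))  →  s(s(f(s(f(s(0), s(b))), s(b))))   [R5 at 1.1]
3. s(s(f(s(f(s(0), s(b))), s(b))))  →  s(s(f(s(0), s(b))))   [R8 at 1.1.1.1]
4. s(s(f(s(0), s(b))))  →  s(s(0))   [R8 at 1.1]

Reduce t₂ = k(f(0, k(0, k(e, s(0)))), e):
1. k(f(0, k(0, k(e, s(0)))), e)  →  f(0, k(0, k(e, s(0))))   [R1 at ε]
2. f(0, k(0, k(e, s(0))))  →  k(0, k(e, s(0)))   [R5 at ε]
3. k(0, k(e, s(0)))  →  0   [R1 at ε]

no — NF(t₁) = s(s(0)), NF(t₂) = 0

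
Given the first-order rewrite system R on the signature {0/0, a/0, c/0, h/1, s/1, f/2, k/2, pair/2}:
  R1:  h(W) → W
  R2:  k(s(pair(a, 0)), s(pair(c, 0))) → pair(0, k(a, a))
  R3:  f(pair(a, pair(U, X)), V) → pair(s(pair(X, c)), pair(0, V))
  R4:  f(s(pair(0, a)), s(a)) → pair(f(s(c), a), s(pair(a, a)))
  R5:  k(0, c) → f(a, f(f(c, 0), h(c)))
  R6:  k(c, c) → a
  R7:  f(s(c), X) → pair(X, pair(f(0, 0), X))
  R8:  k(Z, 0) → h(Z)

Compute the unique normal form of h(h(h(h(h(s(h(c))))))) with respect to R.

1. h(h(h(h(h(s(h(c)))))))  →  h(h(h(h(s(h(c))))))   [R1 at ε]
2. h(h(h(h(s(h(c))))))  →  h(h(h(s(h(c)))))   [R1 at ε]
3. h(h(h(s(h(c)))))  →  h(h(s(h(c))))   [R1 at ε]
4. h(h(s(h(c))))  →  h(s(h(c)))   [R1 at ε]
5. h(s(h(c)))  →  s(h(c))   [R1 at ε]
6. s(h(c))  →  s(c)   [R1 at 1]

s(c)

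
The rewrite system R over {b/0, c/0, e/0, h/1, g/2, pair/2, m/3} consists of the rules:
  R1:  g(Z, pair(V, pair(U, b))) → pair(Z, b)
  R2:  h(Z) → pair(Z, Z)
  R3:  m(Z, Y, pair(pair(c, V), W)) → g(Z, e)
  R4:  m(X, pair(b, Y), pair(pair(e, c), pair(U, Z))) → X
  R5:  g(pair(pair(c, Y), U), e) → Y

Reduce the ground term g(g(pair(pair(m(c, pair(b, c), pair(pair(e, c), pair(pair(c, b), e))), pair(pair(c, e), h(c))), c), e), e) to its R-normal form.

1. g(g(pair(pair(m(c, pair(b, c), pair(pair(e, c), pair(pair(c, b), e))), pair(pair(c, e), h(c))), c), e), e)  →  g(g(pair(pair(c, pair(pair(c, e), h(c))), c), e), e)   [R4 at 1.1.1.1]
2. g(g(pair(pair(c, pair(pair(c, e), h(c))), c), e), e)  →  g(pair(pair(c, e), h(c)), e)   [R5 at 1]
3. g(pair(pair(c, e), h(c)), e)  →  e   [R5 at ε]

e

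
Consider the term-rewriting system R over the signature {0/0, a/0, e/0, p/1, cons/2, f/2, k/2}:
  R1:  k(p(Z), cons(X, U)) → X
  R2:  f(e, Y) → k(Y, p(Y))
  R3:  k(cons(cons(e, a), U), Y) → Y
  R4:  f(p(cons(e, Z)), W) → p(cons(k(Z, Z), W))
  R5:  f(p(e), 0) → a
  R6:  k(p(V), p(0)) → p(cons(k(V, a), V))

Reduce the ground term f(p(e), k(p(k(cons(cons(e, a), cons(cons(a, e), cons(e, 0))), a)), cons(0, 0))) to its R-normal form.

1. f(p(e), k(p(k(cons(cons(e, a), cons(cons(a, e), cons(e, 0))), a)), cons(0, 0)))  →  f(p(e), 0)   [R1 at 2]
2. f(p(e), 0)  →  a   [R5 at ε]

a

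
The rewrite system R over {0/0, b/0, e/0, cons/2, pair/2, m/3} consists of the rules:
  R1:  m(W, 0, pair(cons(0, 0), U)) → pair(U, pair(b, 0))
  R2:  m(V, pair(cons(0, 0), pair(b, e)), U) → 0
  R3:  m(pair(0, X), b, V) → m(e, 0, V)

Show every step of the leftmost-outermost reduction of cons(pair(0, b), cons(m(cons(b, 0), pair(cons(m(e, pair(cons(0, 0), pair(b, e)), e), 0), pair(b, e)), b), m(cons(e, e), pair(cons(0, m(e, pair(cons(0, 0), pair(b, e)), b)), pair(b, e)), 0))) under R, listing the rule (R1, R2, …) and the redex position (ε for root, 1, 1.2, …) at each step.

cons(pair(0, b), cons(0, 0))

1. cons(pair(0, b), cons(m(cons(b, 0), pair(cons(m(e, pair(cons(0, 0), pair(b, e)), e), 0), pair(b, e)), b), m(cons(e, e), pair(cons(0, m(e, pair(cons(0, 0), pair(b, e)), b)), pair(b, e)), 0)))  →  cons(pair(0, b), cons(m(cons(b, 0), pair(cons(0, 0), pair(b, e)), b), m(cons(e, e), pair(cons(0, m(e, pair(cons(0, 0), pair(b, e)), b)), pair(b, e)), 0)))   [R2 at 2.1.2.1.1]
2. cons(pair(0, b), cons(m(cons(b, 0), pair(cons(0, 0), pair(b, e)), b), m(cons(e, e), pair(cons(0, m(e, pair(cons(0, 0), pair(b, e)), b)), pair(b, e)), 0)))  →  cons(pair(0, b), cons(0, m(cons(e, e), pair(cons(0, m(e, pair(cons(0, 0), pair(b, e)), b)), pair(b, e)), 0)))   [R2 at 2.1]
3. cons(pair(0, b), cons(0, m(cons(e, e), pair(cons(0, m(e, pair(cons(0, 0), pair(b, e)), b)), pair(b, e)), 0)))  →  cons(pair(0, b), cons(0, m(cons(e, e), pair(cons(0, 0), pair(b, e)), 0)))   [R2 at 2.2.2.1.2]
4. cons(pair(0, b), cons(0, m(cons(e, e), pair(cons(0, 0), pair(b, e)), 0)))  →  cons(pair(0, b), cons(0, 0))   [R2 at 2.2]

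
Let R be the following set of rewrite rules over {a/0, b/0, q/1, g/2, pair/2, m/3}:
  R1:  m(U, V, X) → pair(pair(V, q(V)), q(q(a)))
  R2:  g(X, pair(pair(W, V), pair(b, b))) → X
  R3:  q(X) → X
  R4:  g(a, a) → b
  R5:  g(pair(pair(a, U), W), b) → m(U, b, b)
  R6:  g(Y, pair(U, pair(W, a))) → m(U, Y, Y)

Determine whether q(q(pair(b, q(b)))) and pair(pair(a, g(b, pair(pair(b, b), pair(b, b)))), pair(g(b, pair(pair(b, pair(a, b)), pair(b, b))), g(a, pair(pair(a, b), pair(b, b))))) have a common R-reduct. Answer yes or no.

Reduce t₁ = q(q(pair(b, q(b)))):
1. q(q(pair(b, q(b))))  →  q(pair(b, q(b)))   [R3 at ε]
2. q(pair(b, q(b)))  →  pair(b, q(b))   [R3 at ε]
3. pair(b, q(b))  →  pair(b, b)   [R3 at 2]

Reduce t₂ = pair(pair(a, g(b, pair(pair(b, b), pair(b, b)))), pair(g(b, pair(pair(b, pair(a, b)), pair(b, b))), g(a, pair(pair(a, b), pair(b, b))))):
1. pair(pair(a, g(b, pair(pair(b, b), pair(b, b)))), pair(g(b, pair(pair(b, pair(a, b)), pair(b, b))), g(a, pair(pair(a, b), pair(b, b)))))  →  pair(pair(a, b), pair(g(b, pair(pair(b, pair(a, b)), pair(b, b))), g(a, pair(pair(a, b), pair(b, b)))))   [R2 at 1.2]
2. pair(pair(a, b), pair(g(b, pair(pair(b, pair(a, b)), pair(b, b))), g(a, pair(pair(a, b), pair(b, b)))))  →  pair(pair(a, b), pair(b, g(a, pair(pair(a, b), pair(b, b)))))   [R2 at 2.1]
3. pair(pair(a, b), pair(b, g(a, pair(pair(a, b), pair(b, b)))))  →  pair(pair(a, b), pair(b, a))   [R2 at 2.2]

no — NF(t₁) = pair(b, b), NF(t₂) = pair(pair(a, b), pair(b, a))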